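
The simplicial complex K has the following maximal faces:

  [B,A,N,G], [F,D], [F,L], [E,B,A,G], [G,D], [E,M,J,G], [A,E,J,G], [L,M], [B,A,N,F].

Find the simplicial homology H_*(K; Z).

H_0 ≅ Z,  H_1 ≅ Z^2,  H_2 = 0,  H_3 = 0.

Fix the vertex order A < B < D < E < F < G < J < L < M < N and write every simplex with vertices in increasing order. Then dim K = 3 and the simplices of K are:

  0-simplices (10): A, B, D, E, F, G, J, L, M, N
  1-simplices (22): AB, AE, AF, AG, AJ, AN, BE, BF, BG, BN, DF, DG, EG, EJ, EM, FL, FN, GJ, GM, GN, JM, LM
  2-simplices (16): ABE, ABF, ABG, ABN, AEG, AEJ, AFN, AGJ, AGN, BEG, BFN, BGN, EGJ, EGM, EJM, GJM
  3-simplices (5): ABEG, ABFN, ABGN, AEGJ, EGJM

giving chain groups C_0 ≅ Z^10, C_1 ≅ Z^22, C_2 ≅ Z^16, C_3 ≅ Z^5.

Boundary ∂_1: C_1 → C_0 maps an edge to its endpoints' difference, ∂[p,q] = q − p. For instance
  ∂AJ = J − A.
The 10×22 boundary matrix has rank 9 and Smith normal form diag(1,1,1,1,1,1,1,1,1).

Boundary ∂_2: C_2 → C_1 sends each 2-simplex [p,q,r] to [q,r] − [p,r] + [p,q]. For instance
  ∂EGJ = GJ − EJ + EG,
  ∂ABN = BN − AN + AB.
The 22×16 boundary matrix has rank 11 and Smith normal form diag(1,1,1,1,1,1,1,1,1,1,1).

Boundary ∂_3: C_3 → C_2 sends each 3-simplex σ to the alternating sum Σ_i (−1)^i (σ with its i-th vertex removed). For instance
  ∂AEGJ = EGJ − AGJ + AEJ − AEG,
  ∂EGJM = GJM − EJM + EGM − EGJ.
The 16×5 boundary matrix has rank 5 and Smith normal form diag(1,1,1,1,1).

Now H_k = ker ∂_k / im ∂_{k+1}, so:

  H_0: rank C_0 − rank ∂_1 = 10 − 9 = 1, and the invariant factors of ∂_1 are all 1, so H_0 = Z.
  H_1: rank ker ∂_1 − rank ∂_2 = (22 − 9) − 11 = 2, and the invariant factors of ∂_2 are all 1, so H_1 = Z^2.
  H_2: rank ker ∂_2 − rank ∂_3 = (16 − 11) − 5 = 0, and the invariant factors of ∂_3 are all 1, so H_2 = 0.
  H_3: rank ker ∂_3 − rank ∂_4 = (5 − 5) − 0 = 0, and there is no ∂_4, so H_3 = 0.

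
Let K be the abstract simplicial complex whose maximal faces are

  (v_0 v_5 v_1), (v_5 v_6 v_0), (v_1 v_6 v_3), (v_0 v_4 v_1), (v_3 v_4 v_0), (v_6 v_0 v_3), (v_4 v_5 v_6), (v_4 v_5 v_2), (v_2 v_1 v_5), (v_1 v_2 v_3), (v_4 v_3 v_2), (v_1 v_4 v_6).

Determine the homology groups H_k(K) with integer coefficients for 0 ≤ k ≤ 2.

H_0 ≅ Z,  H_1 ≅ Z_2,  H_2 = 0.

Fix the vertex order v_0 < v_1 < v_2 < v_3 < v_4 < v_5 < v_6 and write every simplex with vertices in increasing order. Then dim K = 2 and the simplices of K are:

  0-simplices (7): [v_0], [v_1], [v_2], [v_3], [v_4], [v_5], [v_6]
  1-simplices (18): (18 of them)
  2-simplices (12): (12 of them)

so the chain groups are C_0 ≅ Z^7, C_1 ≅ Z^18, C_2 ≅ Z^12.

Boundary ∂_1: C_1 → C_0 sends each edge [p,q] (with p < q) to q − p.
As a 7×18 matrix over Z this has rank 6, with invariant factors (1,1,1,1,1,1).

Boundary ∂_2: C_2 → C_1 sends each 2-simplex [p,q,r] to [q,r] − [p,r] + [p,q]. For instance
  ∂[v_2,v_4,v_5] = [v_4,v_5] − [v_2,v_5] + [v_2,v_4],
  ∂[v_0,v_1,v_5] = [v_1,v_5] − [v_0,v_5] + [v_0,v_1].
As a 18×12 matrix over Z this has rank 12, with invariant factors (1,1,1,1,1,1,1,1,1,1,1,2).

From H_k ≅ ker(∂_k) / im(∂_{k+1}) we obtain:

  H_0: rank C_0 − rank ∂_1 = 7 − 6 = 1, and the invariant factors of ∂_1 are all 1, so H_0 = Z.
  H_1: rank ker ∂_1 − rank ∂_2 = (18 − 6) − 12 = 0, and ∂_2 has invariant factor 2 > 1, so H_1 = Z_2.
  H_2: rank ker ∂_2 − rank ∂_3 = (12 − 12) − 0 = 0, and there is no ∂_3, so H_2 = 0.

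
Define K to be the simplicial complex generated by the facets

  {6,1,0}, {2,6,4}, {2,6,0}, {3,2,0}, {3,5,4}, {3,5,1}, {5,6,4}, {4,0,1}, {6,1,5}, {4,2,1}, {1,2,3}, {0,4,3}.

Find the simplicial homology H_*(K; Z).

H_0 ≅ Z,  H_1 ≅ Z/2,  H_2 = 0.

Order the vertices as 0 < 1 < 2 < 3 < 4 < 5 < 6. Listing each simplex with vertices in this order, K has dimension 2 with simplices:

  0-simplices (7): [0], [1], [2], [3], [4], [5], [6]
  1-simplices (18): [0,1], [0,2], [0,3], [0,4], [0,6], [1,2], [1,3], [1,4], [1,5], [1,6], [2,3], [2,4], [2,6], [3,4], [3,5], [4,5], [4,6], [5,6]
  2-simplices (12): [0,1,4], [0,1,6], [0,2,3], [0,2,6], [0,3,4], [1,2,3], [1,2,4], [1,3,5], [1,5,6], [2,4,6], [3,4,5], [4,5,6]

giving chain groups C_0 ≅ Z^7, C_1 ≅ Z^18, C_2 ≅ Z^12.

Boundary ∂_1: C_1 → C_0 sends each edge [p,q] (with p < q) to q − p. For instance
  ∂[5,6] = [6] − [5].
This gives a 7×18 integer matrix of rank 6; reducing to Smith normal form yields diagonal entries (1,1,1,1,1,1).

Boundary ∂_2: C_2 → C_1 maps a triangle to the signed sum of its edges. For instance
  ∂[0,2,3] = [2,3] − [0,3] + [0,2],
  ∂[1,2,4] = [2,4] − [1,4] + [1,2].
The resulting 18×12 matrix has rank 12, and its Smith normal form has invariant factors (1,1,1,1,1,1,1,1,1,1,1,2).

From H_k ≅ ker(∂_k) / im(∂_{k+1}) we obtain:

  H_0: rank C_0 − rank ∂_1 = 7 − 6 = 1, and the invariant factors of ∂_1 are all 1, so H_0 ≅ Z.
  H_1: rank ker ∂_1 − rank ∂_2 = (18 − 6) − 12 = 0, and ∂_2 has invariant factor 2 > 1, so H_1 ≅ Z/2.
  H_2: rank ker ∂_2 − rank ∂_3 = (12 − 12) − 0 = 0, and there is no ∂_3, so H_2 ≅ 0.

As a check, the Euler characteristic is 7 − 18 + 12 = 1, which agrees with 1 − 0 + 0 = 1.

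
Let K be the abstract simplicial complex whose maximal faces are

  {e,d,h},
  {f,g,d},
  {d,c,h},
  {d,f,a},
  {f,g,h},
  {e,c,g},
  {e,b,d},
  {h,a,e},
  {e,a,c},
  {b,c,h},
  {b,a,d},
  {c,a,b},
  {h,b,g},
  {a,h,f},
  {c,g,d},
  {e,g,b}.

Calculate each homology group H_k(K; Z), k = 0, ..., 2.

K has 8 vertices, 24 edges, 16 triangles.
rank ∂_0 = 0, rank ∂_1 = 7 ⇒ b_0 = 8 − 0 − 7 = 1; all invariant factors of ∂_1 are 1 so no torsion. So H_0 ≅ Z.
rank ∂_1 = 7, rank ∂_2 = 15 ⇒ b_1 = 24 − 7 − 15 = 2; all invariant factors of ∂_2 are 1 so no torsion. So H_1 ≅ Z^2.
rank ∂_2 = 15, rank ∂_3 = 0 ⇒ b_2 = 16 − 15 − 0 = 1. So H_2 ≅ Z.

H_0 ≅ Z,  H_1 ≅ Z^2,  H_2 ≅ Z.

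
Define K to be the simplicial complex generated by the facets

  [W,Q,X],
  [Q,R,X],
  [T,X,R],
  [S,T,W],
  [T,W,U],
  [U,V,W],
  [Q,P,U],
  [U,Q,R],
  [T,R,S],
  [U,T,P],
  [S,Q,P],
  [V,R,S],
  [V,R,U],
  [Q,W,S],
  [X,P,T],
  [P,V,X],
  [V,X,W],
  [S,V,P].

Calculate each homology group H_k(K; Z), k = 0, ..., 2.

Order the vertices as P < Q < R < S < T < U < V < W < X. Listing each simplex with vertices in this order, K has dimension 2 with simplices:

  0-simplices (9): P, Q, R, S, T, U, V, W, X
  1-simplices (27): PQ, PS, PT, PU, PV, PX, QR, QS, QU, QW, QX, RS, RT, RU, RV, RX, ST, SV, SW, TU, TW, TX, UV, UW, VW, VX, WX
  2-simplices (18): PQS, PQU, PSV, PTU, PTX, PVX, QRU, QRX, QSW, QWX, RST, RSV, RTX, RUV, STW, TUW, UVW, VWX

giving chain groups C_0 ≅ Z^9, C_1 ≅ Z^27, C_2 ≅ Z^18.

Boundary ∂_1: C_1 → C_0 is given by ∂[p,q] = [q] − [p]. For instance
  ∂RT = T − R.
This gives a 9×27 integer matrix of rank 8; reducing to Smith normal form yields diagonal entries (1,1,1,1,1,1,1,1).

Boundary ∂_2: C_2 → C_1 acts by ∂[p,q,r] = [q,r] − [p,r] + [p,q]. For instance
  ∂TUW = UW − TW + TU,
  ∂STW = TW − SW + ST.
This gives a 27×18 integer matrix of rank 17; reducing to Smith normal form yields diagonal entries (1,1,1,1,1,1,1,1,1,1,1,1,1,1,1,1,1).

Reading off H_k = ker ∂_k / im ∂_{k+1}:

  H_0: rank C_0 − rank ∂_1 = 9 − 8 = 1, and the invariant factors of ∂_1 are all 1, so H_0 = Z.
  H_1: rank ker ∂_1 − rank ∂_2 = (27 − 8) − 17 = 2, and the invariant factors of ∂_2 are all 1, so H_1 = Z^2.
  H_2: rank ker ∂_2 − rank ∂_3 = (18 − 17) − 0 = 1, and there is no ∂_3, so H_2 = Z.

H_0 ≅ Z,  H_1 ≅ Z^2,  H_2 ≅ Z.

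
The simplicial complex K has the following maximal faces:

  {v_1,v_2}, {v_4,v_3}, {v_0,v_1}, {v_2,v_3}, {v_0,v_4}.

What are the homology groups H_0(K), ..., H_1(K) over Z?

H_0 = Z,  H_1 = Z.

We work with the vertex ordering v_0 < v_1 < v_2 < v_3 < v_4. The simplices of K, each written with vertices in increasing order, are:

  0-simplices (5): [v_0], [v_1], [v_2], [v_3], [v_4]
  1-simplices (5): [v_0,v_1], [v_0,v_4], [v_1,v_2], [v_2,v_3], [v_3,v_4]

so the chain groups are C_0 ≅ Z^5, C_1 ≅ Z^5.

The boundary map ∂_1: C_1 → C_0 maps an edge to its endpoints' difference, ∂[p,q] = q − p.
The resulting 5×5 matrix has rank 4, and its Smith normal form has invariant factors (1,1,1,1).

Computing H_k = (kernel of ∂_k) / (image of ∂_{k+1}):

  H_0: rank C_0 − rank ∂_1 = 5 − 4 = 1, and the invariant factors of ∂_1 are all 1, so H_0 ≅ Z.
  H_1: rank ker ∂_1 − rank ∂_2 = (5 − 4) − 0 = 1, and there is no ∂_2, so H_1 ≅ Z.

(K is a triangulation of the circle S^1.)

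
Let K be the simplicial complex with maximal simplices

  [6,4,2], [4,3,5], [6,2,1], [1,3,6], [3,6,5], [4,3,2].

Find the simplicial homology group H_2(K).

H_2 ≅ 0.

Fix the vertex order 1 < 2 < 3 < 4 < 5 < 6 and write every simplex with vertices in increasing order. Then dim K = 2 and the simplices of K are:

  0-simplices (6): [1], [2], [3], [4], [5], [6]
  1-simplices (12): [1,2], [1,3], [1,6], [2,3], [2,4], [2,6], [3,4], [3,5], [3,6], [4,5], [4,6], [5,6]
  2-simplices (6): [1,2,6], [1,3,6], [2,3,4], [2,4,6], [3,4,5], [3,5,6]

Hence C_0 ≅ Z^6, C_1 ≅ Z^12, C_2 ≅ Z^6.

Boundary ∂_1: C_1 → C_0 sends each edge [p,q] (with p < q) to q − p.
As a 6×12 matrix over Z this has rank 5, with invariant factors (1,1,1,1,1).

∂_2: C_2 → C_1 sends each 2-simplex [p,q,r] to [q,r] − [p,r] + [p,q]. For instance
  ∂[1,2,6] = [2,6] − [1,6] + [1,2],
  ∂[2,4,6] = [4,6] − [2,6] + [2,4].
This gives a 12×6 integer matrix of rank 6; reducing to Smith normal form yields diagonal entries (1,1,1,1,1,1).

Reading off H_k = ker ∂_k / im ∂_{k+1}:

  H_2: rank ker ∂_2 − rank ∂_3 = (6 − 6) − 0 = 0, and there is no ∂_3, so H_2 = 0.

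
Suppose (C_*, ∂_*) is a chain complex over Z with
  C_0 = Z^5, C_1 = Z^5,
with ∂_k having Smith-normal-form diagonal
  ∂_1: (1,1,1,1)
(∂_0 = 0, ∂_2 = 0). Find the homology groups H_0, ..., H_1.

H_0 = Z,  H_1 = Z.

H_0: b_0 = 5 − 0 − 4 = 1; torsion from ∂_1 factors > 1: none. So H_0 = Z.
H_1: b_1 = 5 − 4 − 0 = 1; torsion from ∂_2 factors > 1: none. So H_1 = Z.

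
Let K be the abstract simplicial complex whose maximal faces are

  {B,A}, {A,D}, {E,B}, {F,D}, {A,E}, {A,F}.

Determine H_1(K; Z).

H_1 = Z^2.

K has 5 vertices, 6 edges.
rank ∂_1 = 4, rank ∂_2 = 0 ⇒ b_1 = 6 − 4 − 0 = 2. So H_1 = Z^2.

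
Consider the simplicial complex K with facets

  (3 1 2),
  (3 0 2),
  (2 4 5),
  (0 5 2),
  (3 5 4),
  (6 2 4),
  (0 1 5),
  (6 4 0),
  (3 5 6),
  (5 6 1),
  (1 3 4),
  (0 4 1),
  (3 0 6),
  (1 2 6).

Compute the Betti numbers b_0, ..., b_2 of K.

Order the vertices as 0 < 1 < 2 < 3 < 4 < 5 < 6. Listing each simplex with vertices in this order, K has dimension 2 with simplices:

  0-simplices (7): [0], [1], [2], [3], [4], [5], [6]
  1-simplices (21): [0,1], [0,2], [0,3], [0,4], [0,5], [0,6], [1,2], [1,3], [1,4], [1,5], [1,6], [2,3], [2,4], [2,5], [2,6], [3,4], [3,5], [3,6], [4,5], [4,6], [5,6]
  2-simplices (14): [0,1,4], [0,1,5], [0,2,3], [0,2,5], [0,3,6], [0,4,6], [1,2,3], [1,2,6], [1,3,4], [1,5,6], [2,4,5], [2,4,6], [3,4,5], [3,5,6]

giving chain groups C_0 ≅ Z^7, C_1 ≅ Z^21, C_2 ≅ Z^14.

Boundary ∂_1: C_1 → C_0 maps an edge to its endpoints' difference, ∂[p,q] = q − p.
The resulting 7×21 matrix has rank 6, and its Smith normal form has invariant factors (1,1,1,1,1,1).

The boundary map ∂_2: C_2 → C_1 maps a triangle to the signed sum of its edges. For instance
  ∂[0,1,5] = [1,5] − [0,5] + [0,1],
  ∂[0,1,4] = [1,4] − [0,4] + [0,1].
This gives a 21×14 integer matrix of rank 13; reducing to Smith normal form yields diagonal entries (1,1,1,1,1,1,1,1,1,1,1,1,1).

Reading off H_k = ker ∂_k / im ∂_{k+1}:

  H_0: rank C_0 − rank ∂_1 = 7 − 6 = 1, and the invariant factors of ∂_1 are all 1, so H_0 ≅ Z.
  H_1: rank ker ∂_1 − rank ∂_2 = (21 − 6) − 13 = 2, and the invariant factors of ∂_2 are all 1, so H_1 ≅ Z^2.
  H_2: rank ker ∂_2 − rank ∂_3 = (14 − 13) − 0 = 1, and there is no ∂_3, so H_2 ≅ Z.

Hence the Betti numbers are b_0 = 1, b_1 = 2, b_2 = 1.

b_0 = 1, b_1 = 2, b_2 = 1.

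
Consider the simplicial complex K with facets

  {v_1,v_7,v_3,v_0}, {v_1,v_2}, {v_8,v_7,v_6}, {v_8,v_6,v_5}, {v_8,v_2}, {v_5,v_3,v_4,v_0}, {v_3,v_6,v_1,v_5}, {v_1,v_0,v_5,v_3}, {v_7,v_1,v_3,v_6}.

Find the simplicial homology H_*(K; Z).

H_0 = Z,  H_1 = Z,  H_2 = 0,  H_3 = 0.

Fix the vertex order v_0 < v_1 < v_2 < v_3 < v_4 < v_5 < v_6 < v_7 < v_8 and write every simplex with vertices in increasing order. Then dim K = 3 and the simplices of K are:

  0-simplices (9): [v_0], [v_1], [v_2], [v_3], [v_4], [v_5], [v_6], [v_7], [v_8]
  1-simplices (21): (21 of them)
  2-simplices (17): (17 of them)
  3-simplices (5): [v_0,v_1,v_3,v_5], [v_0,v_1,v_3,v_7], [v_0,v_3,v_4,v_5], [v_1,v_3,v_5,v_6], [v_1,v_3,v_6,v_7]

giving chain groups C_0 ≅ Z^9, C_1 ≅ Z^21, C_2 ≅ Z^17, C_3 ≅ Z^5.

Boundary ∂_1: C_1 → C_0 is given by ∂[p,q] = [q] − [p]. For instance
  ∂[v_3,v_5] = [v_5] − [v_3].
The 9×21 boundary matrix has rank 8 and Smith normal form diag(1,1,1,1,1,1,1,1).

The boundary map ∂_2: C_2 → C_1 sends each 2-simplex [p,q,r] to [q,r] − [p,r] + [p,q]. For instance
  ∂[v_0,v_4,v_5] = [v_4,v_5] − [v_0,v_5] + [v_0,v_4],
  ∂[v_0,v_1,v_7] = [v_1,v_7] − [v_0,v_7] + [v_0,v_1].
The 21×17 boundary matrix has rank 12 and Smith normal form diag(1,1,1,1,1,1,1,1,1,1,1,1).

The boundary map ∂_3: C_3 → C_2 sends each 3-simplex σ to the alternating sum Σ_i (−1)^i (σ with its i-th vertex removed). For instance
  ∂[v_0,v_3,v_4,v_5] = [v_3,v_4,v_5] − [v_0,v_4,v_5] + [v_0,v_3,v_5] − [v_0,v_3,v_4],
  ∂[v_0,v_1,v_3,v_5] = [v_1,v_3,v_5] − [v_0,v_3,v_5] + [v_0,v_1,v_5] − [v_0,v_1,v_3].
The resulting 17×5 matrix has rank 5, and its Smith normal form has invariant factors (1,1,1,1,1).

Now H_k = ker ∂_k / im ∂_{k+1}, so:

  H_0: rank C_0 − rank ∂_1 = 9 − 8 = 1, and the invariant factors of ∂_1 are all 1, so H_0 = Z.
  H_1: rank ker ∂_1 − rank ∂_2 = (21 − 8) − 12 = 1, and the invariant factors of ∂_2 are all 1, so H_1 = Z.
  H_2: rank ker ∂_2 − rank ∂_3 = (17 − 12) − 5 = 0, and the invariant factors of ∂_3 are all 1, so H_2 = 0.
  H_3: rank ker ∂_3 − rank ∂_4 = (5 − 5) − 0 = 0, and there is no ∂_4, so H_3 = 0.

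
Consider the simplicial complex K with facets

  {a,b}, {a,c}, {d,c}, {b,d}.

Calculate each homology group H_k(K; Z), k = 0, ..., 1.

H_0 ≅ Z,  H_1 ≅ Z.

Take the total order a < b < c < d on the vertex set. Then K (dimension 1) consists of the simplices:

  0-simplices (4): a, b, c, d
  1-simplices (4): ab, ac, bd, cd

Hence C_0 ≅ Z^4, C_1 ≅ Z^4.

Boundary ∂_1: C_1 → C_0 maps an edge to its endpoints' difference, ∂[p,q] = q − p.
The resulting 4×4 matrix has rank 3, and its Smith normal form has invariant factors (1,1,1).

Computing H_k = (kernel of ∂_k) / (image of ∂_{k+1}):

  H_0: rank C_0 − rank ∂_1 = 4 − 3 = 1, and the invariant factors of ∂_1 are all 1, so H_0 = Z.
  H_1: rank ker ∂_1 − rank ∂_2 = (4 − 3) − 0 = 1, and there is no ∂_2, so H_1 = Z.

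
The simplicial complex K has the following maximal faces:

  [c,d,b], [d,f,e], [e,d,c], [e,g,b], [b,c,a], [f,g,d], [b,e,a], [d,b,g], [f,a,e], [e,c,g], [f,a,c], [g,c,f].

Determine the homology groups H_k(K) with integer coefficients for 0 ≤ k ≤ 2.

H_0 = Z,  H_1 = Z/2,  H_2 = 0.

We work with the vertex ordering a < b < c < d < e < f < g. The simplices of K, each written with vertices in increasing order, are:

  0-simplices (7): a, b, c, d, e, f, g
  1-simplices (18): ab, ac, ae, af, bc, bd, be, bg, cd, ce, cf, cg, de, df, dg, ef, eg, fg
  2-simplices (12): abc, abe, acf, aef, bcd, bdg, beg, cde, ceg, cfg, def, dfg

so the chain groups are C_0 ≅ Z^7, C_1 ≅ Z^18, C_2 ≅ Z^12.

∂_1: C_1 → C_0 maps an edge to its endpoints' difference, ∂[p,q] = q − p.
This gives a 7×18 integer matrix of rank 6; reducing to Smith normal form yields diagonal entries (1,1,1,1,1,1).

∂_2: C_2 → C_1 sends each 2-simplex [p,q,r] to [q,r] − [p,r] + [p,q]. For instance
  ∂acf = cf − af + ac,
  ∂cfg = fg − cg + cf.
As a 18×12 matrix over Z this has rank 12, with invariant factors (1,1,1,1,1,1,1,1,1,1,1,2).

Now H_k = ker ∂_k / im ∂_{k+1}, so:

  H_0: rank C_0 − rank ∂_1 = 7 − 6 = 1, and the invariant factors of ∂_1 are all 1, so H_0 ≅ Z.
  H_1: rank ker ∂_1 − rank ∂_2 = (18 − 6) − 12 = 0, and ∂_2 has invariant factor 2 > 1, so H_1 ≅ Z/2.
  H_2: rank ker ∂_2 − rank ∂_3 = (12 − 12) − 0 = 0, and there is no ∂_3, so H_2 ≅ 0.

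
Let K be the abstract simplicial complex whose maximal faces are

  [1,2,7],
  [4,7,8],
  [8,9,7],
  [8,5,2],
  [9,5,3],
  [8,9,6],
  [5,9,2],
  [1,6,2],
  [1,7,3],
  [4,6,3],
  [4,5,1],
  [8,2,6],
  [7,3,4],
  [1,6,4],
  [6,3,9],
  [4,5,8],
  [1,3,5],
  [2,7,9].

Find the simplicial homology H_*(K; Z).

H_0 ≅ Z,  H_1 ≅ Z ⊕ Z/2,  H_2 = 0.

Take the total order 1 < 2 < 3 < 4 < 5 < 6 < 7 < 8 < 9 on the vertex set. Then K (dimension 2) consists of the simplices:

  0-simplices (9): [1], [2], [3], [4], [5], [6], [7], [8], [9]
  1-simplices (27): (27 of them)
  2-simplices (18): [1,2,6], [1,2,7], [1,3,5], [1,3,7], [1,4,5], [1,4,6], [2,5,8], [2,5,9], [2,6,8], [2,7,9], [3,4,6], [3,4,7], [3,5,9], [3,6,9], [4,5,8], [4,7,8], [6,8,9], [7,8,9]

Hence C_0 ≅ Z^9, C_1 ≅ Z^27, C_2 ≅ Z^18.

The boundary map ∂_1: C_1 → C_0 is given by ∂[p,q] = [q] − [p]. For instance
  ∂[1,7] = [7] − [1].
The 9×27 boundary matrix has rank 8 and Smith normal form diag(1,1,1,1,1,1,1,1).

The boundary map ∂_2: C_2 → C_1 sends each 2-simplex [p,q,r] to [q,r] − [p,r] + [p,q]. For instance
  ∂[4,5,8] = [5,8] − [4,8] + [4,5],
  ∂[2,6,8] = [6,8] − [2,8] + [2,6].
The resulting 27×18 matrix has rank 18, and its Smith normal form has invariant factors (1,1,1,1,1,1,1,1,1,1,1,1,1,1,1,1,1,2).

Reading off H_k = ker ∂_k / im ∂_{k+1}:

  H_0: rank C_0 − rank ∂_1 = 9 − 8 = 1, and the invariant factors of ∂_1 are all 1, so H_0 = Z.
  H_1: rank ker ∂_1 − rank ∂_2 = (27 − 8) − 18 = 1, and ∂_2 has invariant factor 2 > 1, so H_1 = Z ⊕ Z/2.
  H_2: rank ker ∂_2 − rank ∂_3 = (18 − 18) − 0 = 0, and there is no ∂_3, so H_2 = 0.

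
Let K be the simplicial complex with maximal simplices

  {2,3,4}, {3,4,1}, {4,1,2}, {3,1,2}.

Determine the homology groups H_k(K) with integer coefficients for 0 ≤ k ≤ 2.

H_0 = Z,  H_1 = 0,  H_2 = Z.

K has 4 vertices, 6 edges, 4 triangles.
rank ∂_0 = 0, rank ∂_1 = 3 ⇒ b_0 = 4 − 0 − 3 = 1; all invariant factors of ∂_1 are 1 so no torsion. So H_0 = Z.
rank ∂_1 = 3, rank ∂_2 = 3 ⇒ b_1 = 6 − 3 − 3 = 0; all invariant factors of ∂_2 are 1 so no torsion. So H_1 = 0.
rank ∂_2 = 3, rank ∂_3 = 0 ⇒ b_2 = 4 − 3 − 0 = 1. So H_2 = Z.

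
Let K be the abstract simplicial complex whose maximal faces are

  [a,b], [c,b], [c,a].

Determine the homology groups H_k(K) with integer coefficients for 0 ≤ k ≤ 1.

K has 3 vertices, 3 edges.
rank ∂_0 = 0, rank ∂_1 = 2 ⇒ b_0 = 3 − 0 − 2 = 1; all invariant factors of ∂_1 are 1 so no torsion. So H_0 ≅ Z.
rank ∂_1 = 2, rank ∂_2 = 0 ⇒ b_1 = 3 − 2 − 0 = 1. So H_1 ≅ Z.

H_0 ≅ Z,  H_1 ≅ Z.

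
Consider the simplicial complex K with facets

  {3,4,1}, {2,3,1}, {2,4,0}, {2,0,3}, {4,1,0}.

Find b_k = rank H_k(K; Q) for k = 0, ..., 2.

b_0 = 1, b_1 = 1, b_2 = 0.

Fix the vertex order 0 < 1 < 2 < 3 < 4 and write every simplex with vertices in increasing order. Then dim K = 2 and the simplices of K are:

  0-simplices (5): [0], [1], [2], [3], [4]
  1-simplices (10): [0,1], [0,2], [0,3], [0,4], [1,2], [1,3], [1,4], [2,3], [2,4], [3,4]
  2-simplices (5): [0,1,4], [0,2,3], [0,2,4], [1,2,3], [1,3,4]

Hence C_0 ≅ Z^5, C_1 ≅ Z^10, C_2 ≅ Z^5.

The boundary map ∂_1: C_1 → C_0 is given by ∂[p,q] = [q] − [p].
This gives a 5×10 integer matrix of rank 4; reducing to Smith normal form yields diagonal entries (1,1,1,1).

The boundary map ∂_2: C_2 → C_1 acts by ∂[p,q,r] = [q,r] − [p,r] + [p,q]. For instance
  ∂[0,1,4] = [1,4] − [0,4] + [0,1],
  ∂[0,2,3] = [2,3] − [0,3] + [0,2].
As a 10×5 matrix over Z this has rank 5, with invariant factors (1,1,1,1,1).

Now H_k = ker ∂_k / im ∂_{k+1}, so:

  H_0: rank C_0 − rank ∂_1 = 5 − 4 = 1, and the invariant factors of ∂_1 are all 1, so H_0 = Z.
  H_1: rank ker ∂_1 − rank ∂_2 = (10 − 4) − 5 = 1, and the invariant factors of ∂_2 are all 1, so H_1 = Z.
  H_2: rank ker ∂_2 − rank ∂_3 = (5 − 5) − 0 = 0, and there is no ∂_3, so H_2 = 0.

As a check, the Euler characteristic is 5 − 10 + 5 = 0, which agrees with 1 − 1 + 0 = 0.

Hence the Betti numbers are b_0 = 1, b_1 = 1, b_2 = 0.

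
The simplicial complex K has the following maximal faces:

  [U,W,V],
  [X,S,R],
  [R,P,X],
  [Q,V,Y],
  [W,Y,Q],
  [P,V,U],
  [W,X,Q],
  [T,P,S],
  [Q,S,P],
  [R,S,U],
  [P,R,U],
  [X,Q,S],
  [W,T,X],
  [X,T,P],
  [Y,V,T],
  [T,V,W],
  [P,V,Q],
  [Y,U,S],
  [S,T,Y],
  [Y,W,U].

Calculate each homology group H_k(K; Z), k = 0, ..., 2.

Order the vertices as P < Q < R < S < T < U < V < W < X < Y. Listing each simplex with vertices in this order, K has dimension 2 with simplices:

  0-simplices (10): P, Q, R, S, T, U, V, W, X, Y
  1-simplices (30): PQ, PR, PS, PT, PU, PV, PX, QS, QV, QW, QX, QY, RS, RU, RX, ST, SU, SX, SY, TV, TW, TX, TY, UV, UW, UY, VW, VY, WX, WY
  2-simplices (20): PQS, PQV, PRU, PRX, PST, PTX, PUV, QSX, QVY, QWX, QWY, RSU, RSX, STY, SUY, TVW, TVY, TWX, UVW, UWY

Hence C_0 ≅ Z^10, C_1 ≅ Z^30, C_2 ≅ Z^20.

The boundary map ∂_1: C_1 → C_0 is given by ∂[p,q] = [q] − [p]. For instance
  ∂TX = X − T.
The resulting 10×30 matrix has rank 9, and its Smith normal form has invariant factors (1,1,1,1,1,1,1,1,1).

The boundary map ∂_2: C_2 → C_1 maps a triangle to the signed sum of its edges. For instance
  ∂RSU = SU − RU + RS,
  ∂QWX = WX − QX + QW.
This gives a 30×20 integer matrix of rank 20; reducing to Smith normal form yields diagonal entries (1,1,1,1,1,1,1,1,1,1,1,1,1,1,1,1,1,1,1,2).

Reading off H_k = ker ∂_k / im ∂_{k+1}:

  H_0: rank C_0 − rank ∂_1 = 10 − 9 = 1, and the invariant factors of ∂_1 are all 1, so H_0 ≅ Z.
  H_1: rank ker ∂_1 − rank ∂_2 = (30 − 9) − 20 = 1, and ∂_2 has invariant factor 2 > 1, so H_1 ≅ Z ⊕ Z/2.
  H_2: rank ker ∂_2 − rank ∂_3 = (20 − 20) − 0 = 0, and there is no ∂_3, so H_2 ≅ 0.

(K is a triangulation of the Klein bottle.)

H_0 ≅ Z,  H_1 ≅ Z ⊕ Z/2,  H_2 = 0.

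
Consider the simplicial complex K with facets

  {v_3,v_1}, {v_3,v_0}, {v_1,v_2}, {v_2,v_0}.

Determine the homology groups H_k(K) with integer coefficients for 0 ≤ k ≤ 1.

Take the total order v_0 < v_1 < v_2 < v_3 on the vertex set. Then K (dimension 1) consists of the simplices:

  0-simplices (4): [v_0], [v_1], [v_2], [v_3]
  1-simplices (4): [v_0,v_2], [v_0,v_3], [v_1,v_2], [v_1,v_3]

Hence C_0 ≅ Z^4, C_1 ≅ Z^4.

Boundary ∂_1: C_1 → C_0 maps an edge to its endpoints' difference, ∂[p,q] = q − p. For instance
  ∂[v_1,v_3] = [v_3] − [v_1].
This gives a 4×4 integer matrix of rank 3; reducing to Smith normal form yields diagonal entries (1,1,1).

Now H_k = ker ∂_k / im ∂_{k+1}, so:

  H_0: rank C_0 − rank ∂_1 = 4 − 3 = 1, and the invariant factors of ∂_1 are all 1, so H_0 = Z.
  H_1: rank ker ∂_1 − rank ∂_2 = (4 − 3) − 0 = 1, and there is no ∂_2, so H_1 = Z.

As a check, the Euler characteristic is 4 − 4 = 0, which agrees with 1 − 1 = 0.

H_0 = Z,  H_1 = Z.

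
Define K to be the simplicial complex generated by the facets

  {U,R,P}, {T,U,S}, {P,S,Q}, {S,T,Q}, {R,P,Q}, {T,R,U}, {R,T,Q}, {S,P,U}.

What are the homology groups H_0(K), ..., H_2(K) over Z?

H_0 = Z,  H_1 = 0,  H_2 = Z.

We work with the vertex ordering P < Q < R < S < T < U. The simplices of K, each written with vertices in increasing order, are:

  0-simplices (6): P, Q, R, S, T, U
  1-simplices (12): PQ, PR, PS, PU, QR, QS, QT, RT, RU, ST, SU, TU
  2-simplices (8): PQR, PQS, PRU, PSU, QRT, QST, RTU, STU

so the chain groups are C_0 ≅ Z^6, C_1 ≅ Z^12, C_2 ≅ Z^8.

The boundary map ∂_1: C_1 → C_0 sends each edge [p,q] (with p < q) to q − p. For instance
  ∂TU = U − T.
The resulting 6×12 matrix has rank 5, and its Smith normal form has invariant factors (1,1,1,1,1).

Boundary ∂_2: C_2 → C_1 sends each 2-simplex [p,q,r] to [q,r] − [p,r] + [p,q]. For instance
  ∂STU = TU − SU + ST,
  ∂PSU = SU − PU + PS.
The 12×8 boundary matrix has rank 7 and Smith normal form diag(1,1,1,1,1,1,1).

Computing H_k = (kernel of ∂_k) / (image of ∂_{k+1}):

  H_0: rank C_0 − rank ∂_1 = 6 − 5 = 1, and the invariant factors of ∂_1 are all 1, so H_0 ≅ Z.
  H_1: rank ker ∂_1 − rank ∂_2 = (12 − 5) − 7 = 0, and the invariant factors of ∂_2 are all 1, so H_1 ≅ 0.
  H_2: rank ker ∂_2 − rank ∂_3 = (8 − 7) − 0 = 1, and there is no ∂_3, so H_2 ≅ Z.

(K is a triangulation of the 2-sphere S^2.)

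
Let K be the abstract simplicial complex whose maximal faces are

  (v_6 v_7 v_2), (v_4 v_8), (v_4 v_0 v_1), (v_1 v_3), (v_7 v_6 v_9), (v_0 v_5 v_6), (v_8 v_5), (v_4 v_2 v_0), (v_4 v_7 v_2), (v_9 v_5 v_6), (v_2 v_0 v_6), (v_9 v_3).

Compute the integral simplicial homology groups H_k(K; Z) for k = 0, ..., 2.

H_0 = Z,  H_1 = Z^2,  H_2 = 0.

K has 10 vertices, 19 edges, 8 triangles.
rank ∂_0 = 0, rank ∂_1 = 9 ⇒ b_0 = 10 − 0 − 9 = 1; all invariant factors of ∂_1 are 1 so no torsion. So H_0 = Z.
rank ∂_1 = 9, rank ∂_2 = 8 ⇒ b_1 = 19 − 9 − 8 = 2; all invariant factors of ∂_2 are 1 so no torsion. So H_1 = Z^2.
rank ∂_2 = 8, rank ∂_3 = 0 ⇒ b_2 = 8 − 8 − 0 = 0. So H_2 = 0.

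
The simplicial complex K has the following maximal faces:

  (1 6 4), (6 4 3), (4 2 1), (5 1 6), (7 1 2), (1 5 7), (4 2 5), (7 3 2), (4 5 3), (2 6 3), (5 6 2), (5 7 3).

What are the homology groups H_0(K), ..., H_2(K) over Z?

H_0 ≅ Z,  H_1 ≅ Z_2,  H_2 = 0.

We work with the vertex ordering 1 < 2 < 3 < 4 < 5 < 6 < 7. The simplices of K, each written with vertices in increasing order, are:

  0-simplices (7): [1], [2], [3], [4], [5], [6], [7]
  1-simplices (18): [1,2], [1,4], [1,5], [1,6], [1,7], [2,3], [2,4], [2,5], [2,6], [2,7], [3,4], [3,5], [3,6], [3,7], [4,5], [4,6], [5,6], [5,7]
  2-simplices (12): [1,2,4], [1,2,7], [1,4,6], [1,5,6], [1,5,7], [2,3,6], [2,3,7], [2,4,5], [2,5,6], [3,4,5], [3,4,6], [3,5,7]

so the chain groups are C_0 ≅ Z^7, C_1 ≅ Z^18, C_2 ≅ Z^12.

∂_1: C_1 → C_0 is given by ∂[p,q] = [q] − [p].
As a 7×18 matrix over Z this has rank 6, with invariant factors (1,1,1,1,1,1).

The boundary map ∂_2: C_2 → C_1 acts by ∂[p,q,r] = [q,r] − [p,r] + [p,q]. For instance
  ∂[1,2,4] = [2,4] − [1,4] + [1,2],
  ∂[1,5,6] = [5,6] − [1,6] + [1,5].
As a 18×12 matrix over Z this has rank 12, with invariant factors (1,1,1,1,1,1,1,1,1,1,1,2).

Computing H_k = (kernel of ∂_k) / (image of ∂_{k+1}):

  H_0: rank C_0 − rank ∂_1 = 7 − 6 = 1, and the invariant factors of ∂_1 are all 1, so H_0 = Z.
  H_1: rank ker ∂_1 − rank ∂_2 = (18 − 6) − 12 = 0, and ∂_2 has invariant factor 2 > 1, so H_1 = Z_2.
  H_2: rank ker ∂_2 − rank ∂_3 = (12 − 12) − 0 = 0, and there is no ∂_3, so H_2 = 0.

(K is a triangulation of the real projective plane RP^2.)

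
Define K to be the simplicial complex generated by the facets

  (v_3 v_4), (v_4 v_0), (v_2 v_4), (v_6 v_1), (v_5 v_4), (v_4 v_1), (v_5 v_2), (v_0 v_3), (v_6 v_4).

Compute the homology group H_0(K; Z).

We work with the vertex ordering v_0 < v_1 < v_2 < v_3 < v_4 < v_5 < v_6. The simplices of K, each written with vertices in increasing order, are:

  0-simplices (7): [v_0], [v_1], [v_2], [v_3], [v_4], [v_5], [v_6]
  1-simplices (9): [v_0,v_3], [v_0,v_4], [v_1,v_4], [v_1,v_6], [v_2,v_4], [v_2,v_5], [v_3,v_4], [v_4,v_5], [v_4,v_6]

giving chain groups C_0 ≅ Z^7, C_1 ≅ Z^9.

The boundary map ∂_1: C_1 → C_0 maps an edge to its endpoints' difference, ∂[p,q] = q − p.
The resulting 7×9 matrix has rank 6, and its Smith normal form has invariant factors (1,1,1,1,1,1).

Reading off H_k = ker ∂_k / im ∂_{k+1}:

  H_0: rank C_0 − rank ∂_1 = 7 − 6 = 1, and the invariant factors of ∂_1 are all 1, so H_0 ≅ Z.

(K is a triangulation of a wedge of 3 circles.)

H_0 ≅ Z.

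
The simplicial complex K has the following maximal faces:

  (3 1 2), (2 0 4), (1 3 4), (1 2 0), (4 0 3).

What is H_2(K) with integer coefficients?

H_2 = 0.

Fix the vertex order 0 < 1 < 2 < 3 < 4 and write every simplex with vertices in increasing order. Then dim K = 2 and the simplices of K are:

  0-simplices (5): [0], [1], [2], [3], [4]
  1-simplices (10): [0,1], [0,2], [0,3], [0,4], [1,2], [1,3], [1,4], [2,3], [2,4], [3,4]
  2-simplices (5): [0,1,2], [0,2,4], [0,3,4], [1,2,3], [1,3,4]

Hence C_0 ≅ Z^5, C_1 ≅ Z^10, C_2 ≅ Z^5.

Boundary ∂_1: C_1 → C_0 is given by ∂[p,q] = [q] − [p].
The 5×10 boundary matrix has rank 4 and Smith normal form diag(1,1,1,1).

Boundary ∂_2: C_2 → C_1 maps a triangle to the signed sum of its edges. For instance
  ∂[0,3,4] = [3,4] − [0,4] + [0,3],
  ∂[0,2,4] = [2,4] − [0,4] + [0,2].
The resulting 10×5 matrix has rank 5, and its Smith normal form has invariant factors (1,1,1,1,1).

Reading off H_k = ker ∂_k / im ∂_{k+1}:

  H_2: rank ker ∂_2 − rank ∂_3 = (5 − 5) − 0 = 0, and there is no ∂_3, so H_2 ≅ 0.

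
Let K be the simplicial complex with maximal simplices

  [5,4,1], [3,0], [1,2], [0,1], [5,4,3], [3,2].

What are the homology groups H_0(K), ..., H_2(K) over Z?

H_0 ≅ Z,  H_1 ≅ Z^2,  H_2 = 0.

Take the total order 0 < 1 < 2 < 3 < 4 < 5 on the vertex set. Then K (dimension 2) consists of the simplices:

  0-simplices (6): [0], [1], [2], [3], [4], [5]
  1-simplices (9): [0,1], [0,3], [1,2], [1,4], [1,5], [2,3], [3,4], [3,5], [4,5]
  2-simplices (2): [1,4,5], [3,4,5]

so the chain groups are C_0 ≅ Z^6, C_1 ≅ Z^9, C_2 ≅ Z^2.

The boundary map ∂_1: C_1 → C_0 maps an edge to its endpoints' difference, ∂[p,q] = q − p. For instance
  ∂[0,3] = [3] − [0].
As a 6×9 matrix over Z this has rank 5, with invariant factors (1,1,1,1,1).

Boundary ∂_2: C_2 → C_1 maps a triangle to the signed sum of its edges. For instance
  ∂[1,4,5] = [4,5] − [1,5] + [1,4],
  ∂[3,4,5] = [4,5] − [3,5] + [3,4].
The 9×2 boundary matrix has rank 2 and Smith normal form diag(1,1).

Now H_k = ker ∂_k / im ∂_{k+1}, so:

  H_0: rank C_0 − rank ∂_1 = 6 − 5 = 1, and the invariant factors of ∂_1 are all 1, so H_0 ≅ Z.
  H_1: rank ker ∂_1 − rank ∂_2 = (9 − 5) − 2 = 2, and the invariant factors of ∂_2 are all 1, so H_1 ≅ Z^2.
  H_2: rank ker ∂_2 − rank ∂_3 = (2 − 2) − 0 = 0, and there is no ∂_3, so H_2 ≅ 0.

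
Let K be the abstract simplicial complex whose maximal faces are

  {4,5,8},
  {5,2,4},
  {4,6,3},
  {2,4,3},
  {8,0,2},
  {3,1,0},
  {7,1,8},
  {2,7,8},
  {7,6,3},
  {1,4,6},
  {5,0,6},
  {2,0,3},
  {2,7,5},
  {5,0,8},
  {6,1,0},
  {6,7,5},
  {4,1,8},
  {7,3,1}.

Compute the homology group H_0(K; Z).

H_0 = Z.

Fix the vertex order 0 < 1 < 2 < 3 < 4 < 5 < 6 < 7 < 8 and write every simplex with vertices in increasing order. Then dim K = 2 and the simplices of K are:

  0-simplices (9): [0], [1], [2], [3], [4], [5], [6], [7], [8]
  1-simplices (27): (27 of them)
  2-simplices (18): [0,1,3], [0,1,6], [0,2,3], [0,2,8], [0,5,6], [0,5,8], [1,3,7], [1,4,6], [1,4,8], [1,7,8], [2,3,4], [2,4,5], [2,5,7], [2,7,8], [3,4,6], [3,6,7], [4,5,8], [5,6,7]

Hence C_0 ≅ Z^9, C_1 ≅ Z^27, C_2 ≅ Z^18.

∂_1: C_1 → C_0 maps an edge to its endpoints' difference, ∂[p,q] = q − p. For instance
  ∂[4,8] = [8] − [4].
This gives a 9×27 integer matrix of rank 8; reducing to Smith normal form yields diagonal entries (1,1,1,1,1,1,1,1).

∂_2: C_2 → C_1 maps a triangle to the signed sum of its edges. For instance
  ∂[1,4,8] = [4,8] − [1,8] + [1,4],
  ∂[3,6,7] = [6,7] − [3,7] + [3,6].
The 27×18 boundary matrix has rank 18 and Smith normal form diag(1,1,1,1,1,1,1,1,1,1,1,1,1,1,1,1,1,2).

Computing H_k = (kernel of ∂_k) / (image of ∂_{k+1}):

  H_0: rank C_0 − rank ∂_1 = 9 − 8 = 1, and the invariant factors of ∂_1 are all 1, so H_0 = Z.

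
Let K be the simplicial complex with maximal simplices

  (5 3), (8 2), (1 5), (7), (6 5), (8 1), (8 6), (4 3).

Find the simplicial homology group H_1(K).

We work with the vertex ordering 1 < 2 < 3 < 4 < 5 < 6 < 7 < 8. The simplices of K, each written with vertices in increasing order, are:

  0-simplices (8): [1], [2], [3], [4], [5], [6], [7], [8]
  1-simplices (7): [1,5], [1,8], [2,8], [3,4], [3,5], [5,6], [6,8]

Hence C_0 ≅ Z^8, C_1 ≅ Z^7.

The boundary map ∂_1: C_1 → C_0 maps an edge to its endpoints' difference, ∂[p,q] = q − p.
This gives a 8×7 integer matrix of rank 6; reducing to Smith normal form yields diagonal entries (1,1,1,1,1,1).

Reading off H_k = ker ∂_k / im ∂_{k+1}:

  H_1: rank ker ∂_1 − rank ∂_2 = (7 − 6) − 0 = 1, and there is no ∂_2, so H_1 = Z.

H_1 = Z.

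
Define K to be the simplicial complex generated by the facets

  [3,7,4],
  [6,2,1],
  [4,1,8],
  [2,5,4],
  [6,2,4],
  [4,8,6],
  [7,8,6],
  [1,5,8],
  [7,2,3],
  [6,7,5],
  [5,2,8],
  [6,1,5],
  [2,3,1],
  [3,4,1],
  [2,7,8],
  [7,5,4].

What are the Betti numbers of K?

b_0 = 1, b_1 = 2, b_2 = 1.

We work with the vertex ordering 1 < 2 < 3 < 4 < 5 < 6 < 7 < 8. The simplices of K, each written with vertices in increasing order, are:

  0-simplices (8): [1], [2], [3], [4], [5], [6], [7], [8]
  1-simplices (24): (24 of them)
  2-simplices (16): [1,2,3], [1,2,6], [1,3,4], [1,4,8], [1,5,6], [1,5,8], [2,3,7], [2,4,5], [2,4,6], [2,5,8], [2,7,8], [3,4,7], [4,5,7], [4,6,8], [5,6,7], [6,7,8]

Hence C_0 ≅ Z^8, C_1 ≅ Z^24, C_2 ≅ Z^16.

∂_1: C_1 → C_0 sends each edge [p,q] (with p < q) to q − p.
As a 8×24 matrix over Z this has rank 7, with invariant factors (1,1,1,1,1,1,1).

∂_2: C_2 → C_1 maps a triangle to the signed sum of its edges. For instance
  ∂[2,3,7] = [3,7] − [2,7] + [2,3],
  ∂[2,4,5] = [4,5] − [2,5] + [2,4].
The 24×16 boundary matrix has rank 15 and Smith normal form diag(1,1,1,1,1,1,1,1,1,1,1,1,1,1,1).

Reading off H_k = ker ∂_k / im ∂_{k+1}:

  H_0: rank C_0 − rank ∂_1 = 8 − 7 = 1, and the invariant factors of ∂_1 are all 1, so H_0 = Z.
  H_1: rank ker ∂_1 − rank ∂_2 = (24 − 7) − 15 = 2, and the invariant factors of ∂_2 are all 1, so H_1 = Z^2.
  H_2: rank ker ∂_2 − rank ∂_3 = (16 − 15) − 0 = 1, and there is no ∂_3, so H_2 = Z.

Hence the Betti numbers are b_0 = 1, b_1 = 2, b_2 = 1.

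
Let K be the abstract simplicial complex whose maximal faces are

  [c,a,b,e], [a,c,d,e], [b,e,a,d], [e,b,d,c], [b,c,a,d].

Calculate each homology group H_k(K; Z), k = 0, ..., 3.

We work with the vertex ordering a < b < c < d < e. The simplices of K, each written with vertices in increasing order, are:

  0-simplices (5): a, b, c, d, e
  1-simplices (10): ab, ac, ad, ae, bc, bd, be, cd, ce, de
  2-simplices (10): abc, abd, abe, acd, ace, ade, bcd, bce, bde, cde
  3-simplices (5): abcd, abce, abde, acde, bcde

giving chain groups C_0 ≅ Z^5, C_1 ≅ Z^10, C_2 ≅ Z^10, C_3 ≅ Z^5.

Boundary ∂_1: C_1 → C_0 maps an edge to its endpoints' difference, ∂[p,q] = q − p.
This gives a 5×10 integer matrix of rank 4; reducing to Smith normal form yields diagonal entries (1,1,1,1).

Boundary ∂_2: C_2 → C_1 acts by ∂[p,q,r] = [q,r] − [p,r] + [p,q]. For instance
  ∂ace = ce − ae + ac,
  ∂acd = cd − ad + ac.
The 10×10 boundary matrix has rank 6 and Smith normal form diag(1,1,1,1,1,1).

Boundary ∂_3: C_3 → C_2 sends each 3-simplex σ to the alternating sum Σ_i (−1)^i (σ with its i-th vertex removed). For instance
  ∂bcde = cde − bde + bce − bcd,
  ∂acde = cde − ade + ace − acd.
The 10×5 boundary matrix has rank 4 and Smith normal form diag(1,1,1,1).

Now H_k = ker ∂_k / im ∂_{k+1}, so:

  H_0: rank C_0 − rank ∂_1 = 5 − 4 = 1, and the invariant factors of ∂_1 are all 1, so H_0 = Z.
  H_1: rank ker ∂_1 − rank ∂_2 = (10 − 4) − 6 = 0, and the invariant factors of ∂_2 are all 1, so H_1 = 0.
  H_2: rank ker ∂_2 − rank ∂_3 = (10 − 6) − 4 = 0, and the invariant factors of ∂_3 are all 1, so H_2 = 0.
  H_3: rank ker ∂_3 − rank ∂_4 = (5 − 4) − 0 = 1, and there is no ∂_4, so H_3 = Z.

As a check, the Euler characteristic is 5 − 10 + 10 − 5 = 0, which agrees with 1 − 0 + 0 − 1 = 0.
(K is a triangulation of the 3-sphere S^3.)

H_0 ≅ Z,  H_1 = 0,  H_2 = 0,  H_3 ≅ Z.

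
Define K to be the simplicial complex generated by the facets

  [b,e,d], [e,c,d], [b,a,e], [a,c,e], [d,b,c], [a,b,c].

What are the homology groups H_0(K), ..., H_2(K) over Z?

K has 5 vertices, 9 edges, 6 triangles.
rank ∂_0 = 0, rank ∂_1 = 4 ⇒ b_0 = 5 − 0 − 4 = 1; all invariant factors of ∂_1 are 1 so no torsion. So H_0 ≅ Z.
rank ∂_1 = 4, rank ∂_2 = 5 ⇒ b_1 = 9 − 4 − 5 = 0; all invariant factors of ∂_2 are 1 so no torsion. So H_1 ≅ 0.
rank ∂_2 = 5, rank ∂_3 = 0 ⇒ b_2 = 6 − 5 − 0 = 1. So H_2 ≅ Z.

H_0 = Z,  H_1 = 0,  H_2 = Z.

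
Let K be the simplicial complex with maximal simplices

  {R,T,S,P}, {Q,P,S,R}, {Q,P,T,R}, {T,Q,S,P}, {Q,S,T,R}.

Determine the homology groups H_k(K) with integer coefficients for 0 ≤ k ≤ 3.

Take the total order P < Q < R < S < T on the vertex set. Then K (dimension 3) consists of the simplices:

  0-simplices (5): P, Q, R, S, T
  1-simplices (10): PQ, PR, PS, PT, QR, QS, QT, RS, RT, ST
  2-simplices (10): PQR, PQS, PQT, PRS, PRT, PST, QRS, QRT, QST, RST
  3-simplices (5): PQRS, PQRT, PQST, PRST, QRST

Hence C_0 ≅ Z^5, C_1 ≅ Z^10, C_2 ≅ Z^10, C_3 ≅ Z^5.

The boundary map ∂_1: C_1 → C_0 is given by ∂[p,q] = [q] − [p].
This gives a 5×10 integer matrix of rank 4; reducing to Smith normal form yields diagonal entries (1,1,1,1).

The boundary map ∂_2: C_2 → C_1 acts by ∂[p,q,r] = [q,r] − [p,r] + [p,q]. For instance
  ∂QRS = RS − QS + QR,
  ∂PRT = RT − PT + PR.
This gives a 10×10 integer matrix of rank 6; reducing to Smith normal form yields diagonal entries (1,1,1,1,1,1).

∂_3: C_3 → C_2 sends each 3-simplex σ to the alternating sum Σ_i (−1)^i (σ with its i-th vertex removed). For instance
  ∂QRST = RST − QST + QRT − QRS,
  ∂PRST = RST − PST + PRT − PRS.
The 10×5 boundary matrix has rank 4 and Smith normal form diag(1,1,1,1).

Now H_k = ker ∂_k / im ∂_{k+1}, so:

  H_0: rank C_0 − rank ∂_1 = 5 − 4 = 1, and the invariant factors of ∂_1 are all 1, so H_0 ≅ Z.
  H_1: rank ker ∂_1 − rank ∂_2 = (10 − 4) − 6 = 0, and the invariant factors of ∂_2 are all 1, so H_1 ≅ 0.
  H_2: rank ker ∂_2 − rank ∂_3 = (10 − 6) − 4 = 0, and the invariant factors of ∂_3 are all 1, so H_2 ≅ 0.
  H_3: rank ker ∂_3 − rank ∂_4 = (5 − 4) − 0 = 1, and there is no ∂_4, so H_3 ≅ Z.

H_0 = Z,  H_1 = 0,  H_2 = 0,  H_3 = Z.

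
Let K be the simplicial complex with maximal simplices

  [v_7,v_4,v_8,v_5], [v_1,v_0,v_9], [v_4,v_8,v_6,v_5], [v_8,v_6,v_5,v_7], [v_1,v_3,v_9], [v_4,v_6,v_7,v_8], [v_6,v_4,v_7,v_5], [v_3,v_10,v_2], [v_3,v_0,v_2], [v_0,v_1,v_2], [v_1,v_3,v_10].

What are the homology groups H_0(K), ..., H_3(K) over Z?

We work with the vertex ordering v_0 < v_1 < v_2 < v_3 < v_4 < v_5 < v_6 < v_7 < v_8 < v_9 < v_10. The simplices of K, each written with vertices in increasing order, are:

  0-simplices (11): [v_0], [v_1], [v_2], [v_3], [v_4], [v_5], [v_6], [v_7], [v_8], [v_9], [v_10]
  1-simplices (22): (22 of them)
  2-simplices (16): (16 of them)
  3-simplices (5): [v_4,v_5,v_6,v_7], [v_4,v_5,v_6,v_8], [v_4,v_5,v_7,v_8], [v_4,v_6,v_7,v_8], [v_5,v_6,v_7,v_8]

Hence C_0 ≅ Z^11, C_1 ≅ Z^22, C_2 ≅ Z^16, C_3 ≅ Z^5.

∂_1: C_1 → C_0 sends each edge [p,q] (with p < q) to q − p.
This gives a 11×22 integer matrix of rank 9; reducing to Smith normal form yields diagonal entries (1,1,1,1,1,1,1,1,1).

The boundary map ∂_2: C_2 → C_1 maps a triangle to the signed sum of its edges. For instance
  ∂[v_4,v_7,v_8] = [v_7,v_8] − [v_4,v_8] + [v_4,v_7],
  ∂[v_5,v_6,v_7] = [v_6,v_7] − [v_5,v_7] + [v_5,v_6].
The resulting 22×16 matrix has rank 12, and its Smith normal form has invariant factors (1,1,1,1,1,1,1,1,1,1,1,1).

∂_3: C_3 → C_2 sends each 3-simplex σ to the alternating sum Σ_i (−1)^i (σ with its i-th vertex removed). For instance
  ∂[v_5,v_6,v_7,v_8] = [v_6,v_7,v_8] − [v_5,v_7,v_8] + [v_5,v_6,v_8] − [v_5,v_6,v_7],
  ∂[v_4,v_5,v_6,v_8] = [v_5,v_6,v_8] − [v_4,v_6,v_8] + [v_4,v_5,v_8] − [v_4,v_5,v_6].
This gives a 16×5 integer matrix of rank 4; reducing to Smith normal form yields diagonal entries (1,1,1,1).

Reading off H_k = ker ∂_k / im ∂_{k+1}:

  H_0: rank C_0 − rank ∂_1 = 11 − 9 = 2, and the invariant factors of ∂_1 are all 1, so H_0 = Z^2.
  H_1: rank ker ∂_1 − rank ∂_2 = (22 − 9) − 12 = 1, and the invariant factors of ∂_2 are all 1, so H_1 = Z.
  H_2: rank ker ∂_2 − rank ∂_3 = (16 − 12) − 4 = 0, and the invariant factors of ∂_3 are all 1, so H_2 = 0.
  H_3: rank ker ∂_3 − rank ∂_4 = (5 − 4) − 0 = 1, and there is no ∂_4, so H_3 = Z.

H_0 = Z^2,  H_1 = Z,  H_2 = 0,  H_3 = Z.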